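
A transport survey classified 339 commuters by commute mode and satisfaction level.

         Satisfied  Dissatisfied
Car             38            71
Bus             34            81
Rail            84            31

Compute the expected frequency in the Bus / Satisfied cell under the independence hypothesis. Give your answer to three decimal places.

Row total (Bus) = 115; column total (Satisfied) = 156; grand total N = 339.
Expected count = (row total × column total) / N = 115 × 156 / 339 = 52.920.

52.920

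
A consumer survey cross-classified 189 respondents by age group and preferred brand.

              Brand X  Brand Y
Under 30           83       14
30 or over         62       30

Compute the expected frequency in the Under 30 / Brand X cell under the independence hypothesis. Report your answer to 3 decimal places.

74.418

Row total (Under 30) = 97; column total (Brand X) = 145; grand total N = 189.
Expected count = (row total × column total) / N = 97 × 145 / 189 = 74.418.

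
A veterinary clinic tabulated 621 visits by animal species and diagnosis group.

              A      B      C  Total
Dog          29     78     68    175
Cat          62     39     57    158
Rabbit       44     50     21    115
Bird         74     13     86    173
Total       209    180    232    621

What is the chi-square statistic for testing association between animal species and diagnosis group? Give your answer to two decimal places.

Grand total N = 621.
Expected counts (row total × column total / N):
  Dog, A: 175×209/621 = 58.897
  Dog, B: 175×180/621 = 50.725
  Dog, C: 175×232/621 = 65.378
  Cat, A: 158×209/621 = 53.176
  Cat, B: 158×180/621 = 45.797
  Cat, C: 158×232/621 = 59.027
  Rabbit, A: 115×209/621 = 38.704
  Rabbit, B: 115×180/621 = 33.333
  Rabbit, C: 115×232/621 = 42.963
  Bird, A: 173×209/621 = 58.224
  Bird, B: 173×180/621 = 50.145
  Bird, C: 173×232/621 = 64.631
Contributions (O − E)²/E:
  (29 − 58.897)²/58.897 = 15.1762
  (78 − 50.725)²/50.725 = 14.6659
  (68 − 65.378)²/65.378 = 0.1052
  (62 − 53.176)²/53.176 = 1.4643
  (39 − 45.797)²/45.797 = 1.0088
  (57 − 59.027)²/59.027 = 0.0696
  (44 − 38.704)²/38.704 = 0.7247
  (50 − 33.333)²/33.333 = 8.3338
  (21 − 42.963)²/42.963 = 11.2276
  (74 − 58.224)²/58.224 = 4.2746
  (13 − 50.145)²/50.145 = 27.5152
  (86 − 64.631)²/64.631 = 7.0652
χ² = 15.1762 + 14.6659 + 0.1052 + 1.4643 + 1.0088 + 0.0696 + 0.7247 + 8.3338 + 11.2276 + 4.2746 + 27.5152 + 7.0652 = 91.63

91.63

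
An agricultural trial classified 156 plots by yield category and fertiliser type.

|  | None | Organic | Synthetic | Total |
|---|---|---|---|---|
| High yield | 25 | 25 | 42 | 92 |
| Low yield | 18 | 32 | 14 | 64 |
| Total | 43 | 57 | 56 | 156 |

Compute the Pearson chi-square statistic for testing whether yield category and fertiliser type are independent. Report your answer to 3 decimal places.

11.339

Grand total N = 156.
Expected counts (row total × column total / N):
  High yield, None: 92×43/156 = 25.3590
  High yield, Organic: 92×57/156 = 33.6154
  High yield, Synthetic: 92×56/156 = 33.0256
  Low yield, None: 64×43/156 = 17.6410
  Low yield, Organic: 64×57/156 = 23.3846
  Low yield, Synthetic: 64×56/156 = 22.9744
Contributions (O − E)²/E:
  (25 − 25.3590)²/25.3590 = 0.0051
  (25 − 33.6154)²/33.6154 = 2.2081
  (42 − 33.0256)²/33.0256 = 2.4387
  (18 − 17.6410)²/17.6410 = 0.0073
  (32 − 23.3846)²/23.3846 = 3.1741
  (14 − 22.9744)²/22.9744 = 3.5056
χ² = 0.0051 + 2.2081 + 2.4387 + 0.0073 + 3.1741 + 3.5056 = 11.339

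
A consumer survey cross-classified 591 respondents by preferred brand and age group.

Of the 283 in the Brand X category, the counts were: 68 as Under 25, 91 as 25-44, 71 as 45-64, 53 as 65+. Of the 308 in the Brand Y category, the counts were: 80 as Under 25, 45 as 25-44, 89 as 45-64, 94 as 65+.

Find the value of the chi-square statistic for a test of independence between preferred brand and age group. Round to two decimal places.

28.99

Row totals: 283, 308. Column totals: 148, 136, 160, 147. Grand total N = 591.
Expected counts (row total × column total / N):
  Brand X, Under 25: 283×148/591 = 70.870
  Brand X, 25-44: 283×136/591 = 65.124
  Brand X, 45-64: 283×160/591 = 76.616
  Brand X, 65+: 283×147/591 = 70.391
  Brand Y, Under 25: 308×148/591 = 77.130
  Brand Y, 25-44: 308×136/591 = 70.876
  Brand Y, 45-64: 308×160/591 = 83.384
  Brand Y, 65+: 308×147/591 = 76.609
Contributions (O − E)²/E:
  (68 − 70.870)²/70.870 = 0.1162
  (91 − 65.124)²/65.124 = 10.2814
  (71 − 76.616)²/76.616 = 0.4117
  (53 − 70.391)²/70.391 = 4.2967
  (80 − 77.130)²/77.130 = 0.1068
  (45 − 70.876)²/70.876 = 9.4470
  (89 − 83.384)²/83.384 = 0.3782
  (94 − 76.609)²/76.609 = 3.9479
χ² = 0.1162 + 10.2814 + 0.4117 + 4.2967 + 0.1068 + 9.4470 + 0.3782 + 3.9479 = 28.99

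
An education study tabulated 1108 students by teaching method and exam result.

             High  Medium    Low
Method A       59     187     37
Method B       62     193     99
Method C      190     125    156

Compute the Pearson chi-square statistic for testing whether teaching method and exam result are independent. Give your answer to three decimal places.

Row totals: 283, 354, 471. Column totals: 311, 505, 292. Grand total N = 1108.
Expected counts (row total × column total / N):
  Method A, High: 283×311/1108 = 79.4341
  Method A, Medium: 283×505/1108 = 128.9847
  Method A, Low: 283×292/1108 = 74.5812
  Method B, High: 354×311/1108 = 99.3628
  Method B, Medium: 354×505/1108 = 161.3448
  Method B, Low: 354×292/1108 = 93.2924
  Method C, High: 471×311/1108 = 132.2031
  Method C, Medium: 471×505/1108 = 214.6706
  Method C, Low: 471×292/1108 = 124.1264
Contributions (O − E)²/E:
  (59 − 79.4341)²/79.4341 = 5.2566
  (187 − 128.9847)²/128.9847 = 26.0944
  (37 − 74.5812)²/74.5812 = 18.9370
  (62 − 99.3628)²/99.3628 = 14.0493
  (193 − 161.3448)²/161.3448 = 6.2106
  (99 − 93.2924)²/93.2924 = 0.3492
  (190 − 132.2031)²/132.2031 = 25.2678
  (125 − 214.6706)²/214.6706 = 37.4565
  (156 − 124.1264)²/124.1264 = 8.1846
χ² = 5.2566 + 26.0944 + 18.9370 + 14.0493 + 6.2106 + 0.3492 + 25.2678 + 37.4565 + 8.1846 = 141.806

141.806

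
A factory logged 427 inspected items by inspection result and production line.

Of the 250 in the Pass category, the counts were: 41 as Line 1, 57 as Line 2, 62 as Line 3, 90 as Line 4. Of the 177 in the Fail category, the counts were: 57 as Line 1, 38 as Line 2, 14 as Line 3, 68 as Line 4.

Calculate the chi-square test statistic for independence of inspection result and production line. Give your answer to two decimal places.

28.13

Row totals: 250, 177. Column totals: 98, 95, 76, 158. Grand total N = 427.
Expected counts (row total × column total / N):
  Pass, Line 1: 250×98/427 = 57.377
  Pass, Line 2: 250×95/427 = 55.621
  Pass, Line 3: 250×76/427 = 44.496
  Pass, Line 4: 250×158/427 = 92.506
  Fail, Line 1: 177×98/427 = 40.623
  Fail, Line 2: 177×95/427 = 39.379
  Fail, Line 3: 177×76/427 = 31.504
  Fail, Line 4: 177×158/427 = 65.494
Contributions (O − E)²/E:
  (41 − 57.377)²/57.377 = 4.6745
  (57 − 55.621)²/55.621 = 0.0342
  (62 − 44.496)²/44.496 = 6.8858
  (90 − 92.506)²/92.506 = 0.0679
  (57 − 40.623)²/40.623 = 6.6023
  (38 − 39.379)²/39.379 = 0.0483
  (14 − 31.504)²/31.504 = 9.7254
  (68 − 65.494)²/65.494 = 0.0959
χ² = 4.6745 + 0.0342 + 6.8858 + 0.0679 + 6.6023 + 0.0483 + 9.7254 + 0.0959 = 28.13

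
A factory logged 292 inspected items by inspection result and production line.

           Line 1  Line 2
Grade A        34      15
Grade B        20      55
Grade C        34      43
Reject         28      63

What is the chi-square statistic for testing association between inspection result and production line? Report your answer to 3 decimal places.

27.027

Row totals: 49, 75, 77, 91. Column totals: 116, 176. Grand total N = 292.
Expected counts (row total × column total / N):
  Grade A, Line 1: 49×116/292 = 19.46575
  Grade A, Line 2: 49×176/292 = 29.53425
  Grade B, Line 1: 75×116/292 = 29.79452
  Grade B, Line 2: 75×176/292 = 45.20548
  Grade C, Line 1: 77×116/292 = 30.58904
  Grade C, Line 2: 77×176/292 = 46.41096
  Reject, Line 1: 91×116/292 = 36.15068
  Reject, Line 2: 91×176/292 = 54.84932
Contributions (O − E)²/E:
  (34 − 19.46575)²/19.46575 = 10.8521
  (15 − 29.53425)²/29.53425 = 7.1525
  (20 − 29.79452)²/29.79452 = 3.2198
  (55 − 45.20548)²/45.20548 = 2.1221
  (34 − 30.58904)²/30.58904 = 0.3804
  (43 − 46.41096)²/46.41096 = 0.2507
  (28 − 36.15068)²/36.15068 = 1.8377
  (63 − 54.84932)²/54.84932 = 1.2112
χ² = 10.8521 + 7.1525 + 3.2198 + 2.1221 + 0.3804 + 0.2507 + 1.8377 + 1.2112 = 27.027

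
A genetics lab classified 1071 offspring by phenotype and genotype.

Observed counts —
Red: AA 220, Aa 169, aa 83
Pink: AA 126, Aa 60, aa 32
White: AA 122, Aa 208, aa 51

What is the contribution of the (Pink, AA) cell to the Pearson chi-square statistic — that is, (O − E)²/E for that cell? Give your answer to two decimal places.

9.92

Row total (Pink) = 218; column total (AA) = 468; N = 1071.
Expected count E = 218 × 468 / 1071 = 95.261.
Contribution = (O − E)²/E = (126 − 95.261)² / 95.261 = 9.92.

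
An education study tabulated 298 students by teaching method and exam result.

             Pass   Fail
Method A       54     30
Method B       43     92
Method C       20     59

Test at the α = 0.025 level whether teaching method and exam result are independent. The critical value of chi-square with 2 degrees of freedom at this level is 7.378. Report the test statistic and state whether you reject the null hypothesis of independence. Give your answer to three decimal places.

Row totals: 84, 135, 79. Column totals: 117, 181. Grand total N = 298.
Expected counts (row total × column total / N):
  Method A, Pass: 84×117/298 = 32.9799
  Method A, Fail: 84×181/298 = 51.0201
  Method B, Pass: 135×117/298 = 53.0034
  Method B, Fail: 135×181/298 = 81.9966
  Method C, Pass: 79×117/298 = 31.0168
  Method C, Fail: 79×181/298 = 47.9832
Contributions (O − E)²/E:
  (54 − 32.9799)²/32.9799 = 13.3974
  (30 − 51.0201)²/51.0201 = 8.6602
  (43 − 53.0034)²/53.0034 = 1.8880
  (92 − 81.9966)²/81.9966 = 1.2204
  (20 − 31.0168)²/31.0168 = 3.9130
  (59 − 47.9832)²/47.9832 = 2.5294
χ² = 13.3974 + 8.6602 + 1.8880 + 1.2204 + 3.9130 + 2.5294 = 31.608
df = (3−1)(2−1) = 2. Since 31.608 > 7.378, reject the null hypothesis of independence at α = 0.025.

31.608; reject H₀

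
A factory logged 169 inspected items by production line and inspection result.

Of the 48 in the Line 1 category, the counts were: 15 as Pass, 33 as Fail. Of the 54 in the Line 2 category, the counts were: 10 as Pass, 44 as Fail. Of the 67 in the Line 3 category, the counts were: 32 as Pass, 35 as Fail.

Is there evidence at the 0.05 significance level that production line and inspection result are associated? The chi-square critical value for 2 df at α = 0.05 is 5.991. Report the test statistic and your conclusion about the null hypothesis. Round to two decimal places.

11.62; reject H₀

Row totals: 48, 54, 67. Column totals: 57, 112. Grand total N = 169.
Expected counts (row total × column total / N):
  Line 1, Pass: 48×57/169 = 16.189
  Line 1, Fail: 48×112/169 = 31.811
  Line 2, Pass: 54×57/169 = 18.213
  Line 2, Fail: 54×112/169 = 35.787
  Line 3, Pass: 67×57/169 = 22.598
  Line 3, Fail: 67×112/169 = 44.402
Contributions (O − E)²/E:
  (15 − 16.189)²/16.189 = 0.0873
  (33 − 31.811)²/31.811 = 0.0444
  (10 − 18.213)²/18.213 = 3.7036
  (44 − 35.787)²/35.787 = 1.8849
  (32 − 22.598)²/22.598 = 3.9117
  (35 − 44.402)²/44.402 = 1.9908
χ² = 0.0873 + 0.0444 + 3.7036 + 1.8849 + 3.9117 + 1.9908 = 11.62
df = (3−1)(2−1) = 2. Since 11.62 > 5.991, reject the null hypothesis of independence at α = 0.05.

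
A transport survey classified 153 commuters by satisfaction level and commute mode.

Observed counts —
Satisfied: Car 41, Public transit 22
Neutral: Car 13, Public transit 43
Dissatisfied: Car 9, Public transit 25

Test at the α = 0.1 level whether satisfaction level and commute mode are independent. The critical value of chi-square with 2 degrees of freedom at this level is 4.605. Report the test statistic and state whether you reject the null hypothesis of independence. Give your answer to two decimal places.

Row totals: 63, 56, 34. Column totals: 63, 90. Grand total N = 153.
Expected counts (row total × column total / N):
  Satisfied, Car: 63×63/153 = 25.941
  Satisfied, Public transit: 63×90/153 = 37.059
  Neutral, Car: 56×63/153 = 23.059
  Neutral, Public transit: 56×90/153 = 32.941
  Dissatisfied, Car: 34×63/153 = 14.000
  Dissatisfied, Public transit: 34×90/153 = 20.000
Contributions (O − E)²/E:
  (41 − 25.941)²/25.941 = 8.7419
  (22 − 37.059)²/37.059 = 6.1193
  (13 − 23.059)²/23.059 = 4.3880
  (43 − 32.941)²/32.941 = 3.0717
  (9 − 14.000)²/14.000 = 1.7857
  (25 − 20.000)²/20.000 = 1.2500
χ² = 8.7419 + 6.1193 + 4.3880 + 3.0717 + 1.7857 + 1.2500 = 25.36
df = (3−1)(2−1) = 2. Since 25.36 > 4.605, reject the null hypothesis of independence at α = 0.1.

25.36; reject H₀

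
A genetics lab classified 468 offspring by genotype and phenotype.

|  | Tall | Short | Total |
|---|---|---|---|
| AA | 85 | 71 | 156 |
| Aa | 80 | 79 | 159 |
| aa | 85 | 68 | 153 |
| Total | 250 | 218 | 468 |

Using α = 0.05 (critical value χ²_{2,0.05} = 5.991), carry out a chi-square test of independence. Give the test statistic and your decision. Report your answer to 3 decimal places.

0.968; fail to reject H₀

Grand total N = 468.
Expected counts (row total × column total / N):
  AA, Tall: 156×250/468 = 83.3333
  AA, Short: 156×218/468 = 72.6667
  Aa, Tall: 159×250/468 = 84.9359
  Aa, Short: 159×218/468 = 74.0641
  aa, Tall: 153×250/468 = 81.7308
  aa, Short: 153×218/468 = 71.2692
Contributions (O − E)²/E:
  (85 − 83.3333)²/83.3333 = 0.0333
  (71 − 72.6667)²/72.6667 = 0.0382
  (80 − 84.9359)²/84.9359 = 0.2868
  (79 − 74.0641)²/74.0641 = 0.3289
  (85 − 81.7308)²/81.7308 = 0.1308
  (68 − 71.2692)²/71.2692 = 0.1500
χ² = 0.0333 + 0.0382 + 0.2868 + 0.3289 + 0.1308 + 0.1500 = 0.968
df = (3−1)(2−1) = 2. Since 0.968 < 5.991, fail to reject the null hypothesis of independence at α = 0.05.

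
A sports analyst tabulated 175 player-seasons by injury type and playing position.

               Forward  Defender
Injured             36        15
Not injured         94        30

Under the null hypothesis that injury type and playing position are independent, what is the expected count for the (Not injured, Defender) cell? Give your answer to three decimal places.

Row total (Not injured) = 124; column total (Defender) = 45; grand total N = 175.
Expected count = (row total × column total) / N = 124 × 45 / 175 = 31.886.

31.886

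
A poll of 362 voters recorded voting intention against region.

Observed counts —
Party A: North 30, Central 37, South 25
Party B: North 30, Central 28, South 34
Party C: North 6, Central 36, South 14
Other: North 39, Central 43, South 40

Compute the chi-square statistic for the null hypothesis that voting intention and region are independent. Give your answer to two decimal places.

21.00

Row totals: 92, 92, 56, 122. Column totals: 105, 144, 113. Grand total N = 362.
Expected counts (row total × column total / N):
  Party A, North: 92×105/362 = 26.6851
  Party A, Central: 92×144/362 = 36.5967
  Party A, South: 92×113/362 = 28.7182
  Party B, North: 92×105/362 = 26.6851
  Party B, Central: 92×144/362 = 36.5967
  Party B, South: 92×113/362 = 28.7182
  Party C, North: 56×105/362 = 16.2431
  Party C, Central: 56×144/362 = 22.2762
  Party C, South: 56×113/362 = 17.4807
  Other, North: 122×105/362 = 35.3867
  Other, Central: 122×144/362 = 48.5304
  Other, South: 122×113/362 = 38.0829
Contributions (O − E)²/E:
  (30 − 26.6851)²/26.6851 = 0.4118
  (37 − 36.5967)²/36.5967 = 0.0044
  (25 − 28.7182)²/28.7182 = 0.4814
  (30 − 26.6851)²/26.6851 = 0.4118
  (28 − 36.5967)²/36.5967 = 2.0194
  (34 − 28.7182)²/28.7182 = 0.9714
  (6 − 16.2431)²/16.2431 = 6.4594
  (36 − 22.2762)²/22.2762 = 8.4549
  (14 − 17.4807)²/17.4807 = 0.6931
  (39 − 35.3867)²/35.3867 = 0.3690
  (43 − 48.5304)²/48.5304 = 0.6302
  (40 − 38.0829)²/38.0829 = 0.0965
χ² = 0.4118 + 0.0044 + 0.4814 + 0.4118 + 2.0194 + 0.9714 + 6.4594 + 8.4549 + 0.6931 + 0.3690 + 0.6302 + 0.0965 = 21.00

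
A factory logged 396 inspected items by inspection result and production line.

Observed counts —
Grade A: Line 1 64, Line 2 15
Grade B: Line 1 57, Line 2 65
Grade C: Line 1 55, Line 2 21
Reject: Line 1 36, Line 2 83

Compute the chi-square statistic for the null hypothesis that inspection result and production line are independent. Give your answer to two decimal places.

Row totals: 79, 122, 76, 119. Column totals: 212, 184. Grand total N = 396.
Expected counts (row total × column total / N):
  Grade A, Line 1: 79×212/396 = 42.293
  Grade A, Line 2: 79×184/396 = 36.707
  Grade B, Line 1: 122×212/396 = 65.313
  Grade B, Line 2: 122×184/396 = 56.687
  Grade C, Line 1: 76×212/396 = 40.687
  Grade C, Line 2: 76×184/396 = 35.313
  Reject, Line 1: 119×212/396 = 63.707
  Reject, Line 2: 119×184/396 = 55.293
Contributions (O − E)²/E:
  (64 − 42.293)²/42.293 = 11.1412
  (15 − 36.707)²/36.707 = 12.8366
  (57 − 65.313)²/65.313 = 1.0581
  (65 − 56.687)²/56.687 = 1.2191
  (55 − 40.687)²/40.687 = 5.0351
  (21 − 35.313)²/35.313 = 5.8013
  (36 − 63.707)²/63.707 = 12.0501
  (83 − 55.293)²/55.293 = 13.8838
χ² = 11.1412 + 12.8366 + 1.0581 + 1.2191 + 5.0351 + 5.8013 + 12.0501 + 13.8838 = 63.03

63.03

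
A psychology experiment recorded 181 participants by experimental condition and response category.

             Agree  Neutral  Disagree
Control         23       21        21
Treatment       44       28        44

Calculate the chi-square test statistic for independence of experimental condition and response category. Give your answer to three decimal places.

1.467

Row totals: 65, 116. Column totals: 67, 49, 65. Grand total N = 181.
Expected counts (row total × column total / N):
  Control, Agree: 65×67/181 = 24.0608
  Control, Neutral: 65×49/181 = 17.5967
  Control, Disagree: 65×65/181 = 23.3425
  Treatment, Agree: 116×67/181 = 42.9392
  Treatment, Neutral: 116×49/181 = 31.4033
  Treatment, Disagree: 116×65/181 = 41.6575
Contributions (O − E)²/E:
  (23 − 24.0608)²/24.0608 = 0.0468
  (21 − 17.5967)²/17.5967 = 0.6582
  (21 − 23.3425)²/23.3425 = 0.2351
  (44 − 42.9392)²/42.9392 = 0.0262
  (28 − 31.4033)²/31.4033 = 0.3688
  (44 − 41.6575)²/41.6575 = 0.1317
χ² = 0.0468 + 0.6582 + 0.2351 + 0.0262 + 0.3688 + 0.1317 = 1.467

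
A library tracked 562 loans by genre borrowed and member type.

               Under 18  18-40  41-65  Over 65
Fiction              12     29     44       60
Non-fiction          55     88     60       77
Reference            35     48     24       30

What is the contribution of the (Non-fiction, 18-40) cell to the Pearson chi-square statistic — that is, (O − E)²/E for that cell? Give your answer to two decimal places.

0.41

Row total (Non-fiction) = 280; column total (18-40) = 165; N = 562.
Expected count E = 280 × 165 / 562 = 82.206.
Contribution = (O − E)²/E = (88 − 82.206)² / 82.206 = 0.41.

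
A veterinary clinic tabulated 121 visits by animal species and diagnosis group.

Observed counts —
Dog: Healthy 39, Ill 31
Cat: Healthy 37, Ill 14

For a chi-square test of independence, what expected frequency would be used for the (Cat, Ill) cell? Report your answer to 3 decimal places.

Row total (Cat) = 51; column total (Ill) = 45; grand total N = 121.
Expected count = (row total × column total) / N = 51 × 45 / 121 = 18.967.

18.967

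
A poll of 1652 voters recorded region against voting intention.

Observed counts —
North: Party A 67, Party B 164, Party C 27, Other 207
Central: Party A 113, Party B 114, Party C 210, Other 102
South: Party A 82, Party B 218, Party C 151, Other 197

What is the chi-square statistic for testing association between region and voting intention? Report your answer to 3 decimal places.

Row totals: 465, 539, 648. Column totals: 262, 496, 388, 506. Grand total N = 1652.
Expected counts (row total × column total / N):
  North, Party A: 465×262/1652 = 73.7470
  North, Party B: 465×496/1652 = 139.6126
  North, Party C: 465×388/1652 = 109.2131
  North, Other: 465×506/1652 = 142.4274
  Central, Party A: 539×262/1652 = 85.4831
  Central, Party B: 539×496/1652 = 161.8305
  Central, Party C: 539×388/1652 = 126.5932
  Central, Other: 539×506/1652 = 165.0932
  South, Party A: 648×262/1652 = 102.7700
  South, Party B: 648×496/1652 = 194.5569
  South, Party C: 648×388/1652 = 152.1937
  South, Other: 648×506/1652 = 198.4794
Contributions (O − E)²/E:
  (67 − 73.7470)²/73.7470 = 0.6173
  (164 − 139.6126)²/139.6126 = 4.2600
  (27 − 109.2131)²/109.2131 = 61.8881
  (207 − 142.4274)²/142.4274 = 29.2754
  (113 − 85.4831)²/85.4831 = 8.8577
  (114 − 161.8305)²/161.8305 = 14.1367
  (210 − 126.5932)²/126.5932 = 54.9531
  (102 − 165.0932)²/165.0932 = 24.1121
  (82 − 102.7700)²/102.7700 = 4.1977
  (218 − 194.5569)²/194.5569 = 2.8248
  (151 − 152.1937)²/152.1937 = 0.0094
  (197 − 198.4794)²/198.4794 = 0.0110
χ² = 0.6173 + 4.2600 + 61.8881 + 29.2754 + 8.8577 + 14.1367 + 54.9531 + 24.1121 + 4.1977 + 2.8248 + 0.0094 + 0.0110 = 205.143

205.143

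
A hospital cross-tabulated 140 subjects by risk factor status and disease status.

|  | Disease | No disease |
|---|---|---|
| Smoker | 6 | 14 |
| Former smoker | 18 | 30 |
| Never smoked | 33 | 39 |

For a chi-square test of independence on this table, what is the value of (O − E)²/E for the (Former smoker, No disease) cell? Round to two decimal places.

Row total (Former smoker) = 48; column total (No disease) = 83; N = 140.
Expected count E = 48 × 83 / 140 = 28.457.
Contribution = (O − E)²/E = (30 − 28.457)² / 28.457 = 0.08.

0.08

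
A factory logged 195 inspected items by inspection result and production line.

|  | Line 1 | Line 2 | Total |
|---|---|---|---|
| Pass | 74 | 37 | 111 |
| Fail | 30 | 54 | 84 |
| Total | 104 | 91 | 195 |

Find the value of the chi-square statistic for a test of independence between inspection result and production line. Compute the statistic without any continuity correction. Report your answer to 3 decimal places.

18.406

Grand total N = 195.
Expected counts (row total × column total / N):
  Pass, Line 1: 111×104/195 = 59.2000
  Pass, Line 2: 111×91/195 = 51.8000
  Fail, Line 1: 84×104/195 = 44.8000
  Fail, Line 2: 84×91/195 = 39.2000
Contributions (O − E)²/E:
  (74 − 59.2000)²/59.2000 = 3.7000
  (37 − 51.8000)²/51.8000 = 4.2286
  (30 − 44.8000)²/44.8000 = 4.8893
  (54 − 39.2000)²/39.2000 = 5.5878
χ² = 3.7000 + 4.2286 + 4.8893 + 5.5878 = 18.406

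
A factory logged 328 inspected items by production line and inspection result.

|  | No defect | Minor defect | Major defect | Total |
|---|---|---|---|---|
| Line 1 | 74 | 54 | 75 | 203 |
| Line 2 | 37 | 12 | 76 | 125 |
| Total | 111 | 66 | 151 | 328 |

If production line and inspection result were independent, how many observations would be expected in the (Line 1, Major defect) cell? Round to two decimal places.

Row total (Line 1) = 203; column total (Major defect) = 151; grand total N = 328.
Expected count = (row total × column total) / N = 203 × 151 / 328 = 93.45.

93.45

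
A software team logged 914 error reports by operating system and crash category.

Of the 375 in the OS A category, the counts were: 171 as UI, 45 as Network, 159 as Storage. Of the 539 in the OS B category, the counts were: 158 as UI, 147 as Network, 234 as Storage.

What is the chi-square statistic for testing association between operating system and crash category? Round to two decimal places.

Row totals: 375, 539. Column totals: 329, 192, 393. Grand total N = 914.
Expected counts (row total × column total / N):
  OS A, UI: 375×329/914 = 134.9836
  OS A, Network: 375×192/914 = 78.7746
  OS A, Storage: 375×393/914 = 161.2418
  OS B, UI: 539×329/914 = 194.0164
  OS B, Network: 539×192/914 = 113.2254
  OS B, Storage: 539×393/914 = 231.7582
Contributions (O − E)²/E:
  (171 − 134.9836)²/134.9836 = 9.6099
  (45 − 78.7746)²/78.7746 = 14.4809
  (159 − 161.2418)²/161.2418 = 0.0312
  (158 − 194.0164)²/194.0164 = 6.6859
  (147 − 113.2254)²/113.2254 = 10.0748
  (234 − 231.7582)²/231.7582 = 0.0217
χ² = 9.6099 + 14.4809 + 0.0312 + 6.6859 + 10.0748 + 0.0217 = 40.90

40.90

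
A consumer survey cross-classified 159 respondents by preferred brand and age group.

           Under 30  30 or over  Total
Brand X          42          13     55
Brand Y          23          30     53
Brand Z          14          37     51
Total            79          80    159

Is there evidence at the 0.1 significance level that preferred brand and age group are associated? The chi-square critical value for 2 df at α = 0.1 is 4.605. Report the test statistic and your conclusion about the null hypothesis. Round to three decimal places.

26.583; reject H₀

Grand total N = 159.
Expected counts (row total × column total / N):
  Brand X, Under 30: 55×79/159 = 27.32704
  Brand X, 30 or over: 55×80/159 = 27.67296
  Brand Y, Under 30: 53×79/159 = 26.33333
  Brand Y, 30 or over: 53×80/159 = 26.66667
  Brand Z, Under 30: 51×79/159 = 25.33962
  Brand Z, 30 or over: 51×80/159 = 25.66038
Contributions (O − E)²/E:
  (42 − 27.32704)²/27.32704 = 7.8785
  (13 − 27.67296)²/27.67296 = 7.7800
  (23 − 26.33333)²/26.33333 = 0.4219
  (30 − 26.66667)²/26.66667 = 0.4167
  (14 − 25.33962)²/25.33962 = 5.0745
  (37 − 25.66038)²/25.66038 = 5.0111
χ² = 7.8785 + 7.7800 + 0.4219 + 0.4167 + 5.0745 + 5.0111 = 26.583
df = (3−1)(2−1) = 2. Since 26.583 > 4.605, reject the null hypothesis of independence at α = 0.1.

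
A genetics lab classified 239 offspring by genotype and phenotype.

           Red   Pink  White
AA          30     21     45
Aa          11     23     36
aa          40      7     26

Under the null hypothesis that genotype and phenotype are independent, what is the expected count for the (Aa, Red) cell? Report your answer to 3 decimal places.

23.724

Row total (Aa) = 70; column total (Red) = 81; grand total N = 239.
Expected count = (row total × column total) / N = 70 × 81 / 239 = 23.724.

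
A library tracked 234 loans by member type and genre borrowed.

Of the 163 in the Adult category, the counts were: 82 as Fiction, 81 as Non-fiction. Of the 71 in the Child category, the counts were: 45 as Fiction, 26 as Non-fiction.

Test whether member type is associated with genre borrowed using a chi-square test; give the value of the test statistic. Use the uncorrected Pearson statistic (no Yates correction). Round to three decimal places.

3.406

Row totals: 163, 71. Column totals: 127, 107. Grand total N = 234.
Expected counts (row total × column total / N):
  Adult, Fiction: 163×127/234 = 88.4658
  Adult, Non-fiction: 163×107/234 = 74.5342
  Child, Fiction: 71×127/234 = 38.5342
  Child, Non-fiction: 71×107/234 = 32.4658
Contributions (O − E)²/E:
  (82 − 88.4658)²/88.4658 = 0.4726
  (81 − 74.5342)²/74.5342 = 0.5609
  (45 − 38.5342)²/38.5342 = 1.0849
  (26 − 32.4658)²/32.4658 = 1.2877
χ² = 0.4726 + 0.5609 + 1.0849 + 1.2877 = 3.406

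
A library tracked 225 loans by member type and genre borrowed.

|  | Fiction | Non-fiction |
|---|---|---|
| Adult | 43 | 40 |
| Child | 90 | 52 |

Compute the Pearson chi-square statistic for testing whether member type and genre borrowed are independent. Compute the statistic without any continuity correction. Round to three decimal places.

Row totals: 83, 142. Column totals: 133, 92. Grand total N = 225.
Expected counts (row total × column total / N):
  Adult, Fiction: 83×133/225 = 49.0622
  Adult, Non-fiction: 83×92/225 = 33.9378
  Child, Fiction: 142×133/225 = 83.9378
  Child, Non-fiction: 142×92/225 = 58.0622
Contributions (O − E)²/E:
  (43 − 49.0622)²/49.0622 = 0.7491
  (40 − 33.9378)²/33.9378 = 1.0829
  (90 − 83.9378)²/83.9378 = 0.4378
  (52 − 58.0622)²/58.0622 = 0.6329
χ² = 0.7491 + 1.0829 + 0.4378 + 0.6329 = 2.903

2.903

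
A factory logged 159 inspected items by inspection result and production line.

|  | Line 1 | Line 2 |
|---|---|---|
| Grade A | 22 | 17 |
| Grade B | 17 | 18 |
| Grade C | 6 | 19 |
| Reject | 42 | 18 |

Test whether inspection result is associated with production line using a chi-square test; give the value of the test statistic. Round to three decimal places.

Row totals: 39, 35, 25, 60. Column totals: 87, 72. Grand total N = 159.
Expected counts (row total × column total / N):
  Grade A, Line 1: 39×87/159 = 21.3396
  Grade A, Line 2: 39×72/159 = 17.6604
  Grade B, Line 1: 35×87/159 = 19.1509
  Grade B, Line 2: 35×72/159 = 15.8491
  Grade C, Line 1: 25×87/159 = 13.6792
  Grade C, Line 2: 25×72/159 = 11.3208
  Reject, Line 1: 60×87/159 = 32.8302
  Reject, Line 2: 60×72/159 = 27.1698
Contributions (O − E)²/E:
  (22 − 21.3396)²/21.3396 = 0.0204
  (17 − 17.6604)²/17.6604 = 0.0247
  (17 − 19.1509)²/19.1509 = 0.2416
  (18 − 15.8491)²/15.8491 = 0.2919
  (6 − 13.6792)²/13.6792 = 4.3109
  (19 − 11.3208)²/11.3208 = 5.2090
  (42 − 32.8302)²/32.8302 = 2.5612
  (18 − 27.1698)²/27.1698 = 3.0948
χ² = 0.0204 + 0.0247 + 0.2416 + 0.2919 + 4.3109 + 5.2090 + 2.5612 + 3.0948 = 15.755

15.755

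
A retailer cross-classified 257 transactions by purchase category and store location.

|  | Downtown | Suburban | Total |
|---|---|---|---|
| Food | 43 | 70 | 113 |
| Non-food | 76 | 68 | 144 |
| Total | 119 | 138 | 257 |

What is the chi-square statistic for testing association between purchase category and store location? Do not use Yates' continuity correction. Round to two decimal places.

5.52

Grand total N = 257.
Expected counts (row total × column total / N):
  Food, Downtown: 113×119/257 = 52.323
  Food, Suburban: 113×138/257 = 60.677
  Non-food, Downtown: 144×119/257 = 66.677
  Non-food, Suburban: 144×138/257 = 77.323
Contributions (O − E)²/E:
  (43 − 52.323)²/52.323 = 1.6612
  (70 − 60.677)²/60.677 = 1.4325
  (76 − 66.677)²/66.677 = 1.3036
  (68 − 77.323)²/77.323 = 1.1241
χ² = 1.6612 + 1.4325 + 1.3036 + 1.1241 = 5.52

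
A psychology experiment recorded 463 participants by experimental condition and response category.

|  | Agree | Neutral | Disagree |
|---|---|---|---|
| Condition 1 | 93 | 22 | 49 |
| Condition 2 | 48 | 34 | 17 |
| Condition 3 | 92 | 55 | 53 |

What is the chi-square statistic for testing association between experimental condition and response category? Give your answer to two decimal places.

19.21

Row totals: 164, 99, 200. Column totals: 233, 111, 119. Grand total N = 463.
Expected counts (row total × column total / N):
  Condition 1, Agree: 164×233/463 = 82.531
  Condition 1, Neutral: 164×111/463 = 39.317
  Condition 1, Disagree: 164×119/463 = 42.151
  Condition 2, Agree: 99×233/463 = 49.821
  Condition 2, Neutral: 99×111/463 = 23.734
  Condition 2, Disagree: 99×119/463 = 25.445
  Condition 3, Agree: 200×233/463 = 100.648
  Condition 3, Neutral: 200×111/463 = 47.948
  Condition 3, Disagree: 200×119/463 = 51.404
Contributions (O − E)²/E:
  (93 − 82.531)²/82.531 = 1.3280
  (22 − 39.317)²/39.317 = 7.6272
  (49 − 42.151)²/42.151 = 1.1129
  (48 − 49.821)²/49.821 = 0.0666
  (34 − 23.734)²/23.734 = 4.4405
  (17 − 25.445)²/25.445 = 2.8028
  (92 − 100.648)²/100.648 = 0.7431
  (55 − 47.948)²/47.948 = 1.0372
  (53 − 51.404)²/51.404 = 0.0496
χ² = 1.3280 + 7.6272 + 1.1129 + 0.0666 + 4.4405 + 2.8028 + 0.7431 + 1.0372 + 0.0496 = 19.21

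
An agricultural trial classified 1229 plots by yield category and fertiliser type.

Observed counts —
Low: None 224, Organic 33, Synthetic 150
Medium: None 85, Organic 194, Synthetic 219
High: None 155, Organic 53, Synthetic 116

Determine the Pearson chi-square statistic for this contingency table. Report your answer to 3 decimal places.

Row totals: 407, 498, 324. Column totals: 464, 280, 485. Grand total N = 1229.
Expected counts (row total × column total / N):
  Low, None: 407×464/1229 = 153.6599
  Low, Organic: 407×280/1229 = 92.7258
  Low, Synthetic: 407×485/1229 = 160.6143
  Medium, None: 498×464/1229 = 188.0163
  Medium, Organic: 498×280/1229 = 113.4581
  Medium, Synthetic: 498×485/1229 = 196.5256
  High, None: 324×464/1229 = 122.3238
  High, Organic: 324×280/1229 = 73.8161
  High, Synthetic: 324×485/1229 = 127.8600
Contributions (O − E)²/E:
  (224 − 153.6599)²/153.6599 = 32.1992
  (33 − 92.7258)²/92.7258 = 38.4701
  (150 − 160.6143)²/160.6143 = 0.7015
  (85 − 188.0163)²/188.0163 = 56.4438
  (194 − 113.4581)²/113.4581 = 57.1753
  (219 − 196.5256)²/196.5256 = 2.5701
  (155 − 122.3238)²/122.3238 = 8.7288
  (53 − 73.8161)²/73.8161 = 5.8701
  (116 − 127.8600)²/127.8600 = 1.1001
χ² = 32.1992 + 38.4701 + 0.7015 + 56.4438 + 57.1753 + 2.5701 + 8.7288 + 5.8701 + 1.1001 = 203.259

203.259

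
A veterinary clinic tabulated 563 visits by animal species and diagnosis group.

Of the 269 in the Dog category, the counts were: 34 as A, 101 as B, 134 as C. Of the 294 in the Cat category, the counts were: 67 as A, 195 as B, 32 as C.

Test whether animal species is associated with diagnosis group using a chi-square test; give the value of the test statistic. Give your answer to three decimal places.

102.400

Row totals: 269, 294. Column totals: 101, 296, 166. Grand total N = 563.
Expected counts (row total × column total / N):
  Dog, A: 269×101/563 = 48.2575
  Dog, B: 269×296/563 = 141.4281
  Dog, C: 269×166/563 = 79.3144
  Cat, A: 294×101/563 = 52.7425
  Cat, B: 294×296/563 = 154.5719
  Cat, C: 294×166/563 = 86.6856
Contributions (O − E)²/E:
  (34 − 48.2575)²/48.2575 = 4.2123
  (101 − 141.4281)²/141.4281 = 11.5566
  (134 − 79.3144)²/79.3144 = 37.7046
  (67 − 52.7425)²/52.7425 = 3.8541
  (195 − 154.5719)²/154.5719 = 10.5739
  (32 − 86.6856)²/86.6856 = 34.4984
χ² = 4.2123 + 11.5566 + 37.7046 + 3.8541 + 10.5739 + 34.4984 = 102.400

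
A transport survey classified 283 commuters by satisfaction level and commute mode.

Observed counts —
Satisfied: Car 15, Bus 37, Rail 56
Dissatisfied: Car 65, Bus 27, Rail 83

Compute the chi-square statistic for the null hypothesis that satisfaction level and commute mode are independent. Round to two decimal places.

23.51

Row totals: 108, 175. Column totals: 80, 64, 139. Grand total N = 283.
Expected counts (row total × column total / N):
  Satisfied, Car: 108×80/283 = 30.530
  Satisfied, Bus: 108×64/283 = 24.424
  Satisfied, Rail: 108×139/283 = 53.046
  Dissatisfied, Car: 175×80/283 = 49.470
  Dissatisfied, Bus: 175×64/283 = 39.576
  Dissatisfied, Rail: 175×139/283 = 85.954
Contributions (O − E)²/E:
  (15 − 30.530)²/30.530 = 7.8998
  (37 − 24.424)²/24.424 = 6.4754
  (56 − 53.046)²/53.046 = 0.1645
  (65 − 49.470)²/49.470 = 4.8753
  (27 − 39.576)²/39.576 = 3.9963
  (83 − 85.954)²/85.954 = 0.1015
χ² = 7.8998 + 6.4754 + 0.1645 + 4.8753 + 3.9963 + 0.1015 = 23.51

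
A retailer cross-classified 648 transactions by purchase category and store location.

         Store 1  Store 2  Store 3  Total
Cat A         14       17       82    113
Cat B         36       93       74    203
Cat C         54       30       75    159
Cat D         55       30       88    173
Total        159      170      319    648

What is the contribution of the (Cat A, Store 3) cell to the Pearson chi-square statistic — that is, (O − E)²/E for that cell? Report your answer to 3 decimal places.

12.502

Row total (Cat A) = 113; column total (Store 3) = 319; N = 648.
Expected count E = 113 × 319 / 648 = 55.62809.
Contribution = (O − E)²/E = (82 − 55.62809)² / 55.62809 = 12.502.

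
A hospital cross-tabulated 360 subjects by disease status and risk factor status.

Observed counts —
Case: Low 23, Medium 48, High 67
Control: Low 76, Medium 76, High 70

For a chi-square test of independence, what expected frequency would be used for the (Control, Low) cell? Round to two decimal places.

61.05

Row total (Control) = 222; column total (Low) = 99; grand total N = 360.
Expected count = (row total × column total) / N = 222 × 99 / 360 = 61.05.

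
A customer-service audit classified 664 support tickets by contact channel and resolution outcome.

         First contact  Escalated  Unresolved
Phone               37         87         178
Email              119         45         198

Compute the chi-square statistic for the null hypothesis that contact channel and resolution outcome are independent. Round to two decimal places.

52.54

Row totals: 302, 362. Column totals: 156, 132, 376. Grand total N = 664.
Expected counts (row total × column total / N):
  Phone, First contact: 302×156/664 = 70.952
  Phone, Escalated: 302×132/664 = 60.036
  Phone, Unresolved: 302×376/664 = 171.012
  Email, First contact: 362×156/664 = 85.048
  Email, Escalated: 362×132/664 = 71.964
  Email, Unresolved: 362×376/664 = 204.988
Contributions (O − E)²/E:
  (37 − 70.952)²/70.952 = 16.2467
  (87 − 60.036)²/60.036 = 12.1104
  (178 − 171.012)²/171.012 = 0.2855
  (119 − 85.048)²/85.048 = 13.5540
  (45 − 71.964)²/71.964 = 10.1031
  (198 − 204.988)²/204.988 = 0.2382
χ² = 16.2467 + 12.1104 + 0.2855 + 13.5540 + 10.1031 + 0.2382 = 52.54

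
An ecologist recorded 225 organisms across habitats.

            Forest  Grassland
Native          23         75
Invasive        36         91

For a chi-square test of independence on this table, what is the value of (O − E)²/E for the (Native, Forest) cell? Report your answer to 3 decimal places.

Row total (Native) = 98; column total (Forest) = 59; N = 225.
Expected count E = 98 × 59 / 225 = 25.6978.
Contribution = (O − E)²/E = (23 − 25.6978)² / 25.6978 = 0.283.

0.283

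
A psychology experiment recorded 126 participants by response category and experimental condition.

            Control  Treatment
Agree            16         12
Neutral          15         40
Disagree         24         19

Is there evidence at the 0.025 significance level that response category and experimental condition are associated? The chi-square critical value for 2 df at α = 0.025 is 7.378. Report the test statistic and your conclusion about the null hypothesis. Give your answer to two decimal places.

10.66; reject H₀

Row totals: 28, 55, 43. Column totals: 55, 71. Grand total N = 126.
Expected counts (row total × column total / N):
  Agree, Control: 28×55/126 = 12.222
  Agree, Treatment: 28×71/126 = 15.778
  Neutral, Control: 55×55/126 = 24.008
  Neutral, Treatment: 55×71/126 = 30.992
  Disagree, Control: 43×55/126 = 18.770
  Disagree, Treatment: 43×71/126 = 24.230
Contributions (O − E)²/E:
  (16 − 12.222)²/12.222 = 1.1678
  (12 − 15.778)²/15.778 = 0.9046
  (15 − 24.008)²/24.008 = 3.3799
  (40 − 30.992)²/30.992 = 2.6182
  (24 − 18.770)²/18.770 = 1.4573
  (19 − 24.230)²/24.230 = 1.1289
χ² = 1.1678 + 0.9046 + 3.3799 + 2.6182 + 1.4573 + 1.1289 = 10.66
df = (3−1)(2−1) = 2. Since 10.66 > 7.378, reject the null hypothesis of independence at α = 0.025.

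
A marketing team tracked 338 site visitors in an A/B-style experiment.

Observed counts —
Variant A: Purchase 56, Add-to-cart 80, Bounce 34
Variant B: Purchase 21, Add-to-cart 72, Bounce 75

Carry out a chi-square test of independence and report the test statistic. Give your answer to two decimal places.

31.74

Row totals: 170, 168. Column totals: 77, 152, 109. Grand total N = 338.
Expected counts (row total × column total / N):
  Variant A, Purchase: 170×77/338 = 38.728
  Variant A, Add-to-cart: 170×152/338 = 76.450
  Variant A, Bounce: 170×109/338 = 54.822
  Variant B, Purchase: 168×77/338 = 38.272
  Variant B, Add-to-cart: 168×152/338 = 75.550
  Variant B, Bounce: 168×109/338 = 54.178
Contributions (O − E)²/E:
  (56 − 38.728)²/38.728 = 7.7030
  (80 − 76.450)²/76.450 = 0.1648
  (34 − 54.822)²/54.822 = 7.9084
  (21 − 38.272)²/38.272 = 7.7948
  (72 − 75.550)²/75.550 = 0.1668
  (75 − 54.178)²/54.178 = 8.0024
χ² = 7.7030 + 0.1648 + 7.9084 + 7.7948 + 0.1668 + 8.0024 = 31.74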